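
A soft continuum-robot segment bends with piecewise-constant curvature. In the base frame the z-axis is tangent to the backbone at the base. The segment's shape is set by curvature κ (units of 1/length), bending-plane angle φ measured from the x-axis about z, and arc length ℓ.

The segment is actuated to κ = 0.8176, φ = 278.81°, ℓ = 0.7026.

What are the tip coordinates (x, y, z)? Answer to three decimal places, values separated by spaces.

0.030 -0.194 0.665

θ = κ·ℓ = 0.8176 × 0.7026 = 0.57445 rad
ρ = (1 − cos θ)/κ = (1 − 0.83949)/0.8176 = 0.19631
z = sin θ / κ = 0.54337/0.8176 = 0.66459
x = ρ cos φ = 0.19631 × cos(278.81°) = 0.03007
y = ρ sin φ = 0.19631 × sin(278.81°) = -0.19400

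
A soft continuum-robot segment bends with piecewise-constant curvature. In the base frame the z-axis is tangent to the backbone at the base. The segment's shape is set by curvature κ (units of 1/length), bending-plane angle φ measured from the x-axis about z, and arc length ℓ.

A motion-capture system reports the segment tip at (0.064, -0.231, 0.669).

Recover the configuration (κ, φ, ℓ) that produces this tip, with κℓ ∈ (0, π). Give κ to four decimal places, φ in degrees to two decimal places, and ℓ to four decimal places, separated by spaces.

ρ = √(x²+y²) = √(0.064² + -0.231²) = 0.23970
φ = atan2(y, x) mod 360° = atan2(-0.231, 0.064) = 285.4857°
|p|² = ρ² + z² = 0.23970² + 0.669² = 0.50502
κ = 2ρ / |p|² = 2×0.23970 / 0.50502 = 0.94928
θ = 2·atan2(ρ, z) = 2·atan2(0.23970, 0.669) = 0.68810 rad
ℓ = θ/κ = 0.68810/0.94928 = 0.72486

0.9493 285.49 0.7249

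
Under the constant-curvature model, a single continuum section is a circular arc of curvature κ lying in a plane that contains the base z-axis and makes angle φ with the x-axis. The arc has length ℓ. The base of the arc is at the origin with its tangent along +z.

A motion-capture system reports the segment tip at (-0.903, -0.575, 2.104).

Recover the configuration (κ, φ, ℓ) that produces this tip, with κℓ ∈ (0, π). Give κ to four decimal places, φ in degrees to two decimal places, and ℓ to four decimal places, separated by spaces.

ρ = √(x²+y²) = √(-0.903² + -0.575²) = 1.07053
φ = atan2(y, x) mod 360° = atan2(-0.575, -0.903) = 212.4876°
|p|² = ρ² + z² = 1.07053² + 2.104² = 5.57285
κ = 2ρ / |p|² = 2×1.07053 / 5.57285 = 0.38419
θ = 2·atan2(ρ, z) = 2·atan2(1.07053, 2.104) = 0.94134 rad
ℓ = θ/κ = 0.94134/0.38419 = 2.45015

0.3842 212.49 2.4502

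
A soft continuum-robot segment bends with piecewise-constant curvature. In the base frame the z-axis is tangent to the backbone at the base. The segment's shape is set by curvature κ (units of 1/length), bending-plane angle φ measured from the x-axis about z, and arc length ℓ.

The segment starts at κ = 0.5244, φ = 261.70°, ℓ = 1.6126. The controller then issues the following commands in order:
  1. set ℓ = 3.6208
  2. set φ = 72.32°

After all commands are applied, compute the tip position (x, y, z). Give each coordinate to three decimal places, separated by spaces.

initial: κ=0.5244, φ=261.70°, ℓ=1.6126
cmd 1: set ℓ=3.6208 → (κ,φ,ℓ)=(0.5244,261.70°,3.6208) → tip=(-0.3639,-2.4948,1.8053)
cmd 2: set φ=72.32° → (κ,φ,ℓ)=(0.5244,72.32°,3.6208) → tip=(0.7657,2.4021,1.8053)

0.766 2.402 1.805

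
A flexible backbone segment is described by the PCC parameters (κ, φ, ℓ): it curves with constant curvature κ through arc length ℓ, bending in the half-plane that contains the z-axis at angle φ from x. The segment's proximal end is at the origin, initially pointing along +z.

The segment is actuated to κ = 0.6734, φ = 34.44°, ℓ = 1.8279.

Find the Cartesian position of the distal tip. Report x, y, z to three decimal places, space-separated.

θ = κ·ℓ = 0.6734 × 1.8279 = 1.23091 rad
ρ = (1 − cos θ)/κ = (1 − 0.33338)/0.6734 = 0.98993
z = sin θ / κ = 0.94279/0.6734 = 1.40005
x = ρ cos φ = 0.98993 × cos(34.44°) = 0.81641
y = ρ sin φ = 0.98993 × sin(34.44°) = 0.55985

0.816 0.560 1.400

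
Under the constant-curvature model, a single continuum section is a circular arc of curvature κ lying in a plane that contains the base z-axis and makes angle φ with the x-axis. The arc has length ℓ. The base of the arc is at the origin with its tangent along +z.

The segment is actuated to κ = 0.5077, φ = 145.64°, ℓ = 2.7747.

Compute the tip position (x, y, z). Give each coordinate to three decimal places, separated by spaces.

θ = κ·ℓ = 0.5077 × 2.7747 = 1.40872 rad
ρ = (1 − cos θ)/κ = (1 − 0.16137)/0.5077 = 1.65182
z = sin θ / κ = 0.98689/0.5077 = 1.94385
x = ρ cos φ = 1.65182 × cos(145.64°) = -1.36359
y = ρ sin φ = 1.65182 × sin(145.64°) = 0.93227

-1.364 0.932 1.944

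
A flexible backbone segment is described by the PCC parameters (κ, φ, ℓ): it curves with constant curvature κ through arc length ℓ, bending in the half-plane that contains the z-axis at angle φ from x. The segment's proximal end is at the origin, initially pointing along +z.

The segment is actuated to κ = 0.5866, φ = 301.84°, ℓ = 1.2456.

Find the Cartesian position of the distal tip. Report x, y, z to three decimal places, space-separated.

θ = κ·ℓ = 0.5866 × 1.2456 = 0.73067 rad
ρ = (1 − cos θ)/κ = (1 − 0.74473)/0.5866 = 0.43517
z = sin θ / κ = 0.66737/0.5866 = 1.13769
x = ρ cos φ = 0.43517 × cos(301.84°) = 0.22957
y = ρ sin φ = 0.43517 × sin(301.84°) = -0.36969

0.230 -0.370 1.138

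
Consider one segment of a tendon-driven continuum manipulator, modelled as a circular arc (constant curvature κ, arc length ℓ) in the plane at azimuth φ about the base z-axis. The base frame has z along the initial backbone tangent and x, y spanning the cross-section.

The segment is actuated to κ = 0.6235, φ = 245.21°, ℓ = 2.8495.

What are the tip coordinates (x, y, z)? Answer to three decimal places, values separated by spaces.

-0.810 -1.754 1.570

θ = κ·ℓ = 0.6235 × 2.8495 = 1.77666 rad
ρ = (1 − cos θ)/κ = (1 − -0.20442)/0.6235 = 1.93170
z = sin θ / κ = 0.97888/0.6235 = 1.56998
x = ρ cos φ = 1.93170 × cos(245.21°) = -0.80995
y = ρ sin φ = 1.93170 × sin(245.21°) = -1.75370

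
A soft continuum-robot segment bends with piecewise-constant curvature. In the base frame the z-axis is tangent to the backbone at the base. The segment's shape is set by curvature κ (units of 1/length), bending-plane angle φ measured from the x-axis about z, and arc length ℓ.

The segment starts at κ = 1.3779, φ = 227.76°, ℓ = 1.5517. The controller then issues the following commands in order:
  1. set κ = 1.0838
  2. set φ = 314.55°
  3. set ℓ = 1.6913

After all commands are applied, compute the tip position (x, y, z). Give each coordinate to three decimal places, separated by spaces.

0.815 -0.828 0.891

initial: κ=1.3779, φ=227.76°, ℓ=1.5517
cmd 1: set κ=1.0838 → (κ,φ,ℓ)=(1.0838,227.76°,1.5517) → tip=(-0.6889,-0.7587,0.9170)
cmd 2: set φ=314.55° → (κ,φ,ℓ)=(1.0838,314.55°,1.5517) → tip=(0.7189,-0.7303,0.9170)
cmd 3: set ℓ=1.6913 → (κ,φ,ℓ)=(1.0838,314.55°,1.6913) → tip=(0.8151,-0.8280,0.8911)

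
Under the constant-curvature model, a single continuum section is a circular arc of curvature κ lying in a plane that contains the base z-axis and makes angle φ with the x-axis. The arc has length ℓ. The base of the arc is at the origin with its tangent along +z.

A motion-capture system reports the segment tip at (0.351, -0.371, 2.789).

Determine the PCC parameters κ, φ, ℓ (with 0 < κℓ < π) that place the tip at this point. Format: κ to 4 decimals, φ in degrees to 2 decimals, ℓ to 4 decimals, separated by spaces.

ρ = √(x²+y²) = √(0.351² + -0.371²) = 0.51073
φ = atan2(y, x) mod 360° = atan2(-0.371, 0.351) = 313.4133°
|p|² = ρ² + z² = 0.51073² + 2.789² = 8.03936
κ = 2ρ / |p|² = 2×0.51073 / 8.03936 = 0.12706
θ = 2·atan2(ρ, z) = 2·atan2(0.51073, 2.789) = 0.36223 rad
ℓ = θ/κ = 0.36223/0.12706 = 2.85094

0.1271 313.41 2.8509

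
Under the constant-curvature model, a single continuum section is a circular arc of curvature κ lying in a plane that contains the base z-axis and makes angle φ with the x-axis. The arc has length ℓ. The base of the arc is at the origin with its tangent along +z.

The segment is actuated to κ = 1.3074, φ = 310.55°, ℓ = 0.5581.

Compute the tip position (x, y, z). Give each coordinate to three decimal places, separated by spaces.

θ = κ·ℓ = 1.3074 × 0.5581 = 0.72966 rad
ρ = (1 − cos θ)/κ = (1 − 0.74540)/1.3074 = 0.19474
z = sin θ / κ = 0.66662/1.3074 = 0.50988
x = ρ cos φ = 0.19474 × cos(310.55°) = 0.12660
y = ρ sin φ = 0.19474 × sin(310.55°) = -0.14797

0.127 -0.148 0.510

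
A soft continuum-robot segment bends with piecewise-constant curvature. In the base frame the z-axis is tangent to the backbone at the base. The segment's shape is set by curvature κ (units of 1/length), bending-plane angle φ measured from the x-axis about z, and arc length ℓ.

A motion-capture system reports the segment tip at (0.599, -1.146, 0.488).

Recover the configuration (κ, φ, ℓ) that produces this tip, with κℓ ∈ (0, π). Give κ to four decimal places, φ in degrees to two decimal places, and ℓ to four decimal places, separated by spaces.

ρ = √(x²+y²) = √(0.599² + -1.146²) = 1.29310
φ = atan2(y, x) mod 360° = atan2(-1.146, 0.599) = 297.5955°
|p|² = ρ² + z² = 1.29310² + 0.488² = 1.91026
κ = 2ρ / |p|² = 2×1.29310 / 1.91026 = 1.35385
θ = 2·atan2(ρ, z) = 2·atan2(1.29310, 0.488) = 2.41987 rad
ℓ = θ/κ = 2.41987/1.35385 = 1.78740

1.3539 297.60 1.7874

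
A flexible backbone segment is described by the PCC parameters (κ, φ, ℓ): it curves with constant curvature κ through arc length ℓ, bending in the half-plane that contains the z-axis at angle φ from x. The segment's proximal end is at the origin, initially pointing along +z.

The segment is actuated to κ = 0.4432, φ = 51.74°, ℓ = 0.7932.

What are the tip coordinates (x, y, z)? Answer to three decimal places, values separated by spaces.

θ = κ·ℓ = 0.4432 × 0.7932 = 0.35155 rad
ρ = (1 − cos θ)/κ = (1 − 0.93884)/0.4432 = 0.13799
z = sin θ / κ = 0.34435/0.4432 = 0.77696
x = ρ cos φ = 0.13799 × cos(51.74°) = 0.08545
y = ρ sin φ = 0.13799 × sin(51.74°) = 0.10835

0.085 0.108 0.777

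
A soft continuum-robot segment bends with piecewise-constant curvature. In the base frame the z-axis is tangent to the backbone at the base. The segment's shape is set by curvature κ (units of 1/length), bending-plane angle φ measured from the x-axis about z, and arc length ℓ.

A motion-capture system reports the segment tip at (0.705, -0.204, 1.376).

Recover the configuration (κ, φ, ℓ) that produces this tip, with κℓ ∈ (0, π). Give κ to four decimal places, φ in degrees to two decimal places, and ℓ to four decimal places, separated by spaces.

ρ = √(x²+y²) = √(0.705² + -0.204²) = 0.73392
φ = atan2(y, x) mod 360° = atan2(-0.204, 0.705) = 343.8616°
|p|² = ρ² + z² = 0.73392² + 1.376² = 2.43202
κ = 2ρ / |p|² = 2×0.73392 / 2.43202 = 0.60355
θ = 2·atan2(ρ, z) = 2·atan2(0.73392, 1.376) = 0.97998 rad
ℓ = θ/κ = 0.97998/0.60355 = 1.62369

0.6035 343.86 1.6237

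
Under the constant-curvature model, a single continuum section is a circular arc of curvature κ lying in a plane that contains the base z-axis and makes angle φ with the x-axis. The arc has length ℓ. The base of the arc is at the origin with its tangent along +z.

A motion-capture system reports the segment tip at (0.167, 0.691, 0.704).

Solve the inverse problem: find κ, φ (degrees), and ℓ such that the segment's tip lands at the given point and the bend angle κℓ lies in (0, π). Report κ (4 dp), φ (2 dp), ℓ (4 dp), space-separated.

ρ = √(x²+y²) = √(0.167² + 0.691²) = 0.71089
φ = atan2(y, x) mod 360° = atan2(0.691, 0.167) = 76.4134°
|p|² = ρ² + z² = 0.71089² + 0.704² = 1.00099
κ = 2ρ / |p|² = 2×0.71089 / 1.00099 = 1.42039
θ = 2·atan2(ρ, z) = 2·atan2(0.71089, 0.704) = 1.58054 rad
ℓ = θ/κ = 1.58054/1.42039 = 1.11275

1.4204 76.41 1.1128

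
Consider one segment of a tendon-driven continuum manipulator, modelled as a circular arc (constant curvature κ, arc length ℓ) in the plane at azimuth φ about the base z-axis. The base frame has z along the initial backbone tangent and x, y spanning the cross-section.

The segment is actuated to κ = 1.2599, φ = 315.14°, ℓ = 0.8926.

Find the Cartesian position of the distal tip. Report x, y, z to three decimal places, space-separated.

0.320 -0.318 0.716

θ = κ·ℓ = 1.2599 × 0.8926 = 1.12459 rad
ρ = (1 − cos θ)/κ = (1 − 0.43155)/1.2599 = 0.45119
z = sin θ / κ = 0.90209/1.2599 = 0.71600
x = ρ cos φ = 0.45119 × cos(315.14°) = 0.31982
y = ρ sin φ = 0.45119 × sin(315.14°) = -0.31826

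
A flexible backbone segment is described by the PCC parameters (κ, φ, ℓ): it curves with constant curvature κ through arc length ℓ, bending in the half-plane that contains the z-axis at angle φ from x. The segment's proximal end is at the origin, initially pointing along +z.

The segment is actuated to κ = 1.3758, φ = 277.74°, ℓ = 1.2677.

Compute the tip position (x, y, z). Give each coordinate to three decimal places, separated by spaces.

θ = κ·ℓ = 1.3758 × 1.2677 = 1.74410 rad
ρ = (1 − cos θ)/κ = (1 − -0.17244)/1.3758 = 0.85219
z = sin θ / κ = 0.98502/1.3758 = 0.71596
x = ρ cos φ = 0.85219 × cos(277.74°) = 0.11477
y = ρ sin φ = 0.85219 × sin(277.74°) = -0.84442

0.115 -0.844 0.716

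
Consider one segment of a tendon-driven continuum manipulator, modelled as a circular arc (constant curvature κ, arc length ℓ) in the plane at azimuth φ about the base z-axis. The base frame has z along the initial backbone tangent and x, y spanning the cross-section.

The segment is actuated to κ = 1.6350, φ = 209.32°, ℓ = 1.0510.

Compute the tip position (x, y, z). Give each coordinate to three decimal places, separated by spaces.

θ = κ·ℓ = 1.6350 × 1.0510 = 1.71838 rad
ρ = (1 − cos θ)/κ = (1 − -0.14705)/1.6350 = 0.70156
z = sin θ / κ = 0.98913/1.6350 = 0.60497
x = ρ cos φ = 0.70156 × cos(209.32°) = -0.61169
y = ρ sin φ = 0.70156 × sin(209.32°) = -0.34355

-0.612 -0.344 0.605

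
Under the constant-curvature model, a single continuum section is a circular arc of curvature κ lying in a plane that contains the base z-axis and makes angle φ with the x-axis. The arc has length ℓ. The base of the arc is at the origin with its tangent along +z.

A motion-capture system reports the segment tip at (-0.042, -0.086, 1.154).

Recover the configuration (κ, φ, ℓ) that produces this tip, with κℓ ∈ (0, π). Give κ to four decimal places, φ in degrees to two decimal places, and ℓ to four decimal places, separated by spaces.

0.1428 243.97 1.1593

ρ = √(x²+y²) = √(-0.042² + -0.086²) = 0.09571
φ = atan2(y, x) mod 360° = atan2(-0.086, -0.042) = 243.9704°
|p|² = ρ² + z² = 0.09571² + 1.154² = 1.34088
κ = 2ρ / |p|² = 2×0.09571 / 1.34088 = 0.14275
θ = 2·atan2(ρ, z) = 2·atan2(0.09571, 1.154) = 0.16549 rad
ℓ = θ/κ = 0.16549/0.14275 = 1.15928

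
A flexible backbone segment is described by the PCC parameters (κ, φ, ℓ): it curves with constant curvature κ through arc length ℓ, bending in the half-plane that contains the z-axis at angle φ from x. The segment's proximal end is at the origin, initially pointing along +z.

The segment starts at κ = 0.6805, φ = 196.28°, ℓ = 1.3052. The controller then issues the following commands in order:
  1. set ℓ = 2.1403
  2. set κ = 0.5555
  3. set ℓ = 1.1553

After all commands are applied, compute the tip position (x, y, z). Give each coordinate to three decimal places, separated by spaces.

initial: κ=0.6805, φ=196.28°, ℓ=1.3052
cmd 1: set ℓ=2.1403 → (κ,φ,ℓ)=(0.6805,196.28°,2.1403) → tip=(-1.2497,-0.3650,1.4599)
cmd 2: set κ=0.5555 → (κ,φ,ℓ)=(0.5555,196.28°,2.1403) → tip=(-1.0841,-0.3166,1.6705)
cmd 3: set ℓ=1.1553 → (κ,φ,ℓ)=(0.5555,196.28°,1.1553) → tip=(-0.3438,-0.1004,1.0776)

-0.344 -0.100 1.078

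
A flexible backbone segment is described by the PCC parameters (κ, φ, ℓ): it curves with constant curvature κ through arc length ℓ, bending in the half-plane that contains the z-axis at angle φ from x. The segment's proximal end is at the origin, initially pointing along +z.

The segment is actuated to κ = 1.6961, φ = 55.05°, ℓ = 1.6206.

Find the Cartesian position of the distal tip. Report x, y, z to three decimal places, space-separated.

θ = κ·ℓ = 1.6961 × 1.6206 = 2.74870 rad
ρ = (1 − cos θ)/κ = (1 − -0.92381)/1.6961 = 1.13425
z = sin θ / κ = 0.38286/1.6961 = 0.22573
x = ρ cos φ = 1.13425 × cos(55.05°) = 0.64977
y = ρ sin φ = 1.13425 × sin(55.05°) = 0.92969

0.650 0.930 0.226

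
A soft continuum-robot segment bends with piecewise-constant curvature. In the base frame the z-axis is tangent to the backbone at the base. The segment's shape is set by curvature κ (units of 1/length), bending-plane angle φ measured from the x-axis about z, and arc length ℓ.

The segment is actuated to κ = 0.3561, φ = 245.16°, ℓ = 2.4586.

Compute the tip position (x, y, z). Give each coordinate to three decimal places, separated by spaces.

θ = κ·ℓ = 0.3561 × 2.4586 = 0.87551 rad
ρ = (1 − cos θ)/κ = (1 − 0.64061)/0.3561 = 1.00925
z = sin θ / κ = 0.76787/0.3561 = 2.15633
x = ρ cos φ = 1.00925 × cos(245.16°) = -0.42397
y = ρ sin φ = 1.00925 × sin(245.16°) = -0.91588

-0.424 -0.916 2.156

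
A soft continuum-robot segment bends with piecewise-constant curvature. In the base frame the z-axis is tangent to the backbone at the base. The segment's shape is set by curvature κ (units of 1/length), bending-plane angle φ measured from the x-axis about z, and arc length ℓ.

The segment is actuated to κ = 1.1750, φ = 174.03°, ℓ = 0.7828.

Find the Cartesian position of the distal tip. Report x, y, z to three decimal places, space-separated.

θ = κ·ℓ = 1.1750 × 0.7828 = 0.91979 rad
ρ = (1 − cos θ)/κ = (1 − 0.60599)/1.1750 = 0.33533
z = sin θ / κ = 0.79547/1.1750 = 0.67700
x = ρ cos φ = 0.33533 × cos(174.03°) = -0.33351
y = ρ sin φ = 0.33533 × sin(174.03°) = 0.03488

-0.334 0.035 0.677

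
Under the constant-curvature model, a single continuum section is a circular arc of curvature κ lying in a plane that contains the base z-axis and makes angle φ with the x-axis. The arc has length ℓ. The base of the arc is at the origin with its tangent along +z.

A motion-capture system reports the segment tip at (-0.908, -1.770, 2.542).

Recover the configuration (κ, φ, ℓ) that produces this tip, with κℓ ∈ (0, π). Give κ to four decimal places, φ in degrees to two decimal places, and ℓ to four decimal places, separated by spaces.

ρ = √(x²+y²) = √(-0.908² + -1.770²) = 1.98931
φ = atan2(y, x) mod 360° = atan2(-1.770, -0.908) = 242.8424°
|p|² = ρ² + z² = 1.98931² + 2.542² = 10.41913
κ = 2ρ / |p|² = 2×1.98931 / 10.41913 = 0.38186
θ = 2·atan2(ρ, z) = 2·atan2(1.98931, 2.542) = 1.32805 rad
ℓ = θ/κ = 1.32805/0.38186 = 3.47788

0.3819 242.84 3.4779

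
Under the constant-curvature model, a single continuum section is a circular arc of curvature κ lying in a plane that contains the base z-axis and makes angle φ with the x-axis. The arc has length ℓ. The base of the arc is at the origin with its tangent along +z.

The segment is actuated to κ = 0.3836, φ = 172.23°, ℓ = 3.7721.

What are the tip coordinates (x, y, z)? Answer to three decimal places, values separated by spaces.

-2.264 0.309 2.587

θ = κ·ℓ = 0.3836 × 3.7721 = 1.44698 rad
ρ = (1 − cos θ)/κ = (1 − 0.12350)/0.3836 = 2.28493
z = sin θ / κ = 0.99234/0.3836 = 2.58692
x = ρ cos φ = 2.28493 × cos(172.23°) = -2.26395
y = ρ sin φ = 2.28493 × sin(172.23°) = 0.30891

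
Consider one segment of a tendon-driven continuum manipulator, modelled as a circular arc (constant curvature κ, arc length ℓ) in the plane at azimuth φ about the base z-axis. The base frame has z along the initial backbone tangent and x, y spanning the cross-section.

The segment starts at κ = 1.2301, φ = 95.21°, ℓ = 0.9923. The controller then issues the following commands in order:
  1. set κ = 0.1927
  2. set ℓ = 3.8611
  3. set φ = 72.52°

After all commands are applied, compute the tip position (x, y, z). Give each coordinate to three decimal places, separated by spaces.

0.412 1.308 3.515

initial: κ=1.2301, φ=95.21°, ℓ=0.9923
cmd 1: set κ=0.1927 → (κ,φ,ℓ)=(0.1927,95.21°,0.9923) → tip=(-0.0086,0.0942,0.9863)
cmd 2: set ℓ=3.8611 → (κ,φ,ℓ)=(0.1927,95.21°,3.8611) → tip=(-0.1245,1.3657,3.5146)
cmd 3: set φ=72.52° → (κ,φ,ℓ)=(0.1927,72.52°,3.8611) → tip=(0.4119,1.3080,3.5146)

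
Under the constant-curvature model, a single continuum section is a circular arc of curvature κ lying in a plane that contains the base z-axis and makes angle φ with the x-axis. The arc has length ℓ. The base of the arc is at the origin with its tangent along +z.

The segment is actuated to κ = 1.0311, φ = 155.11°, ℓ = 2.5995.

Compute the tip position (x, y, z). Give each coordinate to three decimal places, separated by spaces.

-1.668 0.774 0.432

θ = κ·ℓ = 1.0311 × 2.5995 = 2.68034 rad
ρ = (1 − cos θ)/κ = (1 − -0.89550)/1.0311 = 1.83833
z = sin θ / κ = 0.44507/1.0311 = 0.43164
x = ρ cos φ = 1.83833 × cos(155.11°) = -1.66758
y = ρ sin φ = 1.83833 × sin(155.11°) = 0.77371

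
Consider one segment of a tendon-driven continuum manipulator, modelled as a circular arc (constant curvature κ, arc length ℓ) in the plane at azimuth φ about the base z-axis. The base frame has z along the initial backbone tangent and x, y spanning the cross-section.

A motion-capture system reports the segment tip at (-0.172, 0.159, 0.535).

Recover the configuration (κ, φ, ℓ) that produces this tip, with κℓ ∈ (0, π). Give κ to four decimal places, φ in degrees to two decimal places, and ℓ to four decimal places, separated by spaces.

ρ = √(x²+y²) = √(-0.172² + 0.159²) = 0.23423
φ = atan2(y, x) mod 360° = atan2(0.159, -0.172) = 137.2491°
|p|² = ρ² + z² = 0.23423² + 0.535² = 0.34109
κ = 2ρ / |p|² = 2×0.23423 / 0.34109 = 1.37344
θ = 2·atan2(ρ, z) = 2·atan2(0.23423, 0.535) = 0.82536 rad
ℓ = θ/κ = 0.82536/1.37344 = 0.60094

1.3734 137.25 0.6009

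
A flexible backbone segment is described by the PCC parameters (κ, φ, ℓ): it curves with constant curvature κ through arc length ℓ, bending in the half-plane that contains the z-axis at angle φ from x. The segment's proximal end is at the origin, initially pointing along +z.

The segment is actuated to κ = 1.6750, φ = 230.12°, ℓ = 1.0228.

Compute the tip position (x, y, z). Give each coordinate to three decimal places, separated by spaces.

-0.437 -0.523 0.591

θ = κ·ℓ = 1.6750 × 1.0228 = 1.71319 rad
ρ = (1 − cos θ)/κ = (1 − -0.14191)/1.6750 = 0.68174
z = sin θ / κ = 0.98988/1.6750 = 0.59097
x = ρ cos φ = 0.68174 × cos(230.12°) = -0.43712
y = ρ sin φ = 0.68174 × sin(230.12°) = -0.52316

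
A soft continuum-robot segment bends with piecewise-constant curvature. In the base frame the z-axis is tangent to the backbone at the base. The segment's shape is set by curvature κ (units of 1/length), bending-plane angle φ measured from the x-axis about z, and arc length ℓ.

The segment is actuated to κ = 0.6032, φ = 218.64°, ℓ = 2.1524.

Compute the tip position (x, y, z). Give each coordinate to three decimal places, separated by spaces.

-0.946 -0.757 1.597

θ = κ·ℓ = 0.6032 × 2.1524 = 1.29833 rad
ρ = (1 − cos θ)/κ = (1 − 0.26911)/0.6032 = 1.21169
z = sin θ / κ = 0.96311/0.6032 = 1.59667
x = ρ cos φ = 1.21169 × cos(218.64°) = -0.94643
y = ρ sin φ = 1.21169 × sin(218.64°) = -0.75661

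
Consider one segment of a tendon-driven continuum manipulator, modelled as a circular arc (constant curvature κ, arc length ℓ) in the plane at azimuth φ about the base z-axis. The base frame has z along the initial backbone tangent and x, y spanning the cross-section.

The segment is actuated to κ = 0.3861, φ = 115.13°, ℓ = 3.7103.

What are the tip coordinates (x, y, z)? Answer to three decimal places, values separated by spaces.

θ = κ·ℓ = 0.3861 × 3.7103 = 1.43255 rad
ρ = (1 − cos θ)/κ = (1 − 0.13781)/0.3861 = 2.23308
z = sin θ / κ = 0.99046/0.3861 = 2.56529
x = ρ cos φ = 2.23308 × cos(115.13°) = -0.94833
y = ρ sin φ = 2.23308 × sin(115.13°) = 2.02171

-0.948 2.022 2.565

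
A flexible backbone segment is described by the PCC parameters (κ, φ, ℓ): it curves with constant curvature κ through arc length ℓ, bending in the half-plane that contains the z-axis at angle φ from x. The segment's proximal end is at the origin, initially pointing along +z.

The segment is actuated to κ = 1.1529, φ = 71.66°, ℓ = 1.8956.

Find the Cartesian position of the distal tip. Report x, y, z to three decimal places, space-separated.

0.430 1.298 0.709

θ = κ·ℓ = 1.1529 × 1.8956 = 2.18544 rad
ρ = (1 − cos θ)/κ = (1 − -0.57667)/1.1529 = 1.36756
z = sin θ / κ = 0.81698/1.1529 = 0.70863
x = ρ cos φ = 1.36756 × cos(71.66°) = 0.43031
y = ρ sin φ = 1.36756 × sin(71.66°) = 1.29810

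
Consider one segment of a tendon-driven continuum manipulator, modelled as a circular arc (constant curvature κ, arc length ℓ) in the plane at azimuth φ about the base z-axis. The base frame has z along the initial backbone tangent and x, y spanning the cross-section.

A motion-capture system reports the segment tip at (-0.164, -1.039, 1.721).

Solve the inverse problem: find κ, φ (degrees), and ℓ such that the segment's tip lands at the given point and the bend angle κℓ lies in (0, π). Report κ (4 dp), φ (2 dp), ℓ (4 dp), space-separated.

ρ = √(x²+y²) = √(-0.164² + -1.039²) = 1.05186
φ = atan2(y, x) mod 360° = atan2(-1.039, -0.164) = 261.0302°
|p|² = ρ² + z² = 1.05186² + 1.721² = 4.06826
κ = 2ρ / |p|² = 2×1.05186 / 4.06826 = 0.51711
θ = 2·atan2(ρ, z) = 2·atan2(1.05186, 1.721) = 1.09722 rad
ℓ = θ/κ = 1.09722/0.51711 = 2.12184

0.5171 261.03 2.1218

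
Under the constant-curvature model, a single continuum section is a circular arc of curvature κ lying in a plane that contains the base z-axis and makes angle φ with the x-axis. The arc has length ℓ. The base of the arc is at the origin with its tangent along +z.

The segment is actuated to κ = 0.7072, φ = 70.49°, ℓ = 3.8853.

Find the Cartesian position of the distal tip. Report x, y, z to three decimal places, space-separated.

0.908 2.564 0.543

θ = κ·ℓ = 0.7072 × 3.8853 = 2.74768 rad
ρ = (1 − cos θ)/κ = (1 − -0.92342)/0.7072 = 2.71976
z = sin θ / κ = 0.38380/0.7072 = 0.54270
x = ρ cos φ = 2.71976 × cos(70.49°) = 0.90832
y = ρ sin φ = 2.71976 × sin(70.49°) = 2.56360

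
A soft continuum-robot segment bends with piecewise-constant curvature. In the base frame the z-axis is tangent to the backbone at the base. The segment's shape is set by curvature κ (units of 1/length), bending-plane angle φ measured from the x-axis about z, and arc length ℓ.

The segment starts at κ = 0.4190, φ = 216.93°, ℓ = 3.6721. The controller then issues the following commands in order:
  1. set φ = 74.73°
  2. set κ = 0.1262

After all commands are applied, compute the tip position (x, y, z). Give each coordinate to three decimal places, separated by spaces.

initial: κ=0.4190, φ=216.93°, ℓ=3.6721
cmd 1: set φ=74.73° → (κ,φ,ℓ)=(0.4190,74.73°,3.6721) → tip=(0.6083,2.2283,2.3854)
cmd 2: set κ=0.1262 → (κ,φ,ℓ)=(0.1262,74.73°,3.6721) → tip=(0.2201,0.8062,3.5421)

0.220 0.806 3.542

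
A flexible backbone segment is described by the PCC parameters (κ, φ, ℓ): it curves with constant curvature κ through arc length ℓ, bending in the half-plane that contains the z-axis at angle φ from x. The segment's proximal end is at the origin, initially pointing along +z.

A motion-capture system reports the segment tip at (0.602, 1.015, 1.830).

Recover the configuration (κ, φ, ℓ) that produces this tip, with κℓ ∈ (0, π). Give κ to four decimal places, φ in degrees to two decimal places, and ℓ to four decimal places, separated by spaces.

0.4978 59.33 2.3013

ρ = √(x²+y²) = √(0.602² + 1.015²) = 1.18010
φ = atan2(y, x) mod 360° = atan2(1.015, 0.602) = 59.3277°
|p|² = ρ² + z² = 1.18010² + 1.830² = 4.74153
κ = 2ρ / |p|² = 2×1.18010 / 4.74153 = 0.49777
θ = 2·atan2(ρ, z) = 2·atan2(1.18010, 1.830) = 1.14551 rad
ℓ = θ/κ = 1.14551/0.49777 = 2.30128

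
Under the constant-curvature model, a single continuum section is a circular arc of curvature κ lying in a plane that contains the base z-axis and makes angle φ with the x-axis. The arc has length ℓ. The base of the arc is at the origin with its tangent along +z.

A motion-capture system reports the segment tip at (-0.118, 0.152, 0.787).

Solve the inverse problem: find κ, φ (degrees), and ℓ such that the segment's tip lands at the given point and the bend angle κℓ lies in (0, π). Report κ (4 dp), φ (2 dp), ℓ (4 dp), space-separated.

0.5863 127.82 0.8180

ρ = √(x²+y²) = √(-0.118² + 0.152²) = 0.19243
φ = atan2(y, x) mod 360° = atan2(0.152, -0.118) = 127.8228°
|p|² = ρ² + z² = 0.19243² + 0.787² = 0.65640
κ = 2ρ / |p|² = 2×0.19243 / 0.65640 = 0.58631
θ = 2·atan2(ρ, z) = 2·atan2(0.19243, 0.787) = 0.47960 rad
ℓ = θ/κ = 0.47960/0.58631 = 0.81800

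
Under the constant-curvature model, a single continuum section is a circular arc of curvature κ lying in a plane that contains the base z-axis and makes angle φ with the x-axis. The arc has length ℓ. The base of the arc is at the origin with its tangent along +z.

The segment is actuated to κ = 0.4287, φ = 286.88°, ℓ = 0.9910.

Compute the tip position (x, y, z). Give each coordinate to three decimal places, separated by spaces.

0.060 -0.198 0.961

θ = κ·ℓ = 0.4287 × 0.9910 = 0.42484 rad
ρ = (1 − cos θ)/κ = (1 − 0.91110)/0.4287 = 0.20736
z = sin θ / κ = 0.41218/0.4287 = 0.96146
x = ρ cos φ = 0.20736 × cos(286.88°) = 0.06021
y = ρ sin φ = 0.20736 × sin(286.88°) = -0.19843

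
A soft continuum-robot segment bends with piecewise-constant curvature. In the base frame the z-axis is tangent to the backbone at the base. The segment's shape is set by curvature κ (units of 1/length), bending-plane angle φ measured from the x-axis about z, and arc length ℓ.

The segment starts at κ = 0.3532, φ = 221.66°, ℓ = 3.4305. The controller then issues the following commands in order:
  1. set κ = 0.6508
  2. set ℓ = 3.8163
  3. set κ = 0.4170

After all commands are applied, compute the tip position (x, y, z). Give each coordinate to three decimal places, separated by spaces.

initial: κ=0.3532, φ=221.66°, ℓ=3.4305
cmd 1: set κ=0.6508 → (κ,φ,ℓ)=(0.6508,221.66°,3.4305) → tip=(-1.8534,-1.6490,1.2122)
cmd 2: set ℓ=3.8163 → (κ,φ,ℓ)=(0.6508,221.66°,3.8163) → tip=(-2.0563,-1.8295,0.9396)
cmd 3: set κ=0.4170 → (κ,φ,ℓ)=(0.4170,221.66°,3.8163) → tip=(-1.8285,-1.6269,2.3976)

-1.829 -1.627 2.398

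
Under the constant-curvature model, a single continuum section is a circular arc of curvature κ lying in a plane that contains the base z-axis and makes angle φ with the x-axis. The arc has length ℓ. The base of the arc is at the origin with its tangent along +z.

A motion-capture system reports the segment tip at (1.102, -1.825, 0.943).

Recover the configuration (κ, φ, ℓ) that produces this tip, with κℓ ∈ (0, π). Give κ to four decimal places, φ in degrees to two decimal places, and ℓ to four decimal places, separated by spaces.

0.7846 301.13 2.9424

ρ = √(x²+y²) = √(1.102² + -1.825²) = 2.13191
φ = atan2(y, x) mod 360° = atan2(-1.825, 1.102) = 301.1251°
|p|² = ρ² + z² = 2.13191² + 0.943² = 5.43428
κ = 2ρ / |p|² = 2×2.13191 / 5.43428 = 0.78461
θ = 2·atan2(ρ, z) = 2·atan2(2.13191, 0.943) = 2.30868 rad
ℓ = θ/κ = 2.30868/0.78461 = 2.94244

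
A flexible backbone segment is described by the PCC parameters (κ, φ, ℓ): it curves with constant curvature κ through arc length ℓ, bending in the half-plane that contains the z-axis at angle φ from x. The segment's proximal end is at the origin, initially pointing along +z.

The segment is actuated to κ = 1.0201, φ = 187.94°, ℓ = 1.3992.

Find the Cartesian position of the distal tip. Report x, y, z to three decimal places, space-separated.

-0.832 -0.116 0.970

θ = κ·ℓ = 1.0201 × 1.3992 = 1.42732 rad
ρ = (1 − cos θ)/κ = (1 − 0.14298)/1.0201 = 0.84013
z = sin θ / κ = 0.98973/1.0201 = 0.97022
x = ρ cos φ = 0.84013 × cos(187.94°) = -0.83208
y = ρ sin φ = 0.84013 × sin(187.94°) = -0.11605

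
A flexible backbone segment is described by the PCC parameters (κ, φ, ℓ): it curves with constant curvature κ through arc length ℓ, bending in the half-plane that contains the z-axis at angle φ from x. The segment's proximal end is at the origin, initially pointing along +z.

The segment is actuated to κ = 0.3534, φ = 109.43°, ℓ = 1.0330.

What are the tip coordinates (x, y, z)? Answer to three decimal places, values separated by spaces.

-0.062 0.176 1.010

θ = κ·ℓ = 0.3534 × 1.0330 = 0.36506 rad
ρ = (1 − cos θ)/κ = (1 − 0.93410)/0.3534 = 0.18647
z = sin θ / κ = 0.35701/0.3534 = 1.01021
x = ρ cos φ = 0.18647 × cos(109.43°) = -0.06203
y = ρ sin φ = 0.18647 × sin(109.43°) = 0.17585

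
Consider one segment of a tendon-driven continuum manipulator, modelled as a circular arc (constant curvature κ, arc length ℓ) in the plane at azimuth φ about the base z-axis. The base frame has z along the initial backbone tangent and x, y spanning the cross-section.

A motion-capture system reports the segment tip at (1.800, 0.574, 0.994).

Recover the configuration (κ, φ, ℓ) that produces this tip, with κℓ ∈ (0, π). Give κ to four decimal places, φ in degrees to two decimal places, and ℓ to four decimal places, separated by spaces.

ρ = √(x²+y²) = √(1.800² + 0.574²) = 1.88931
φ = atan2(y, x) mod 360° = atan2(0.574, 1.800) = 17.6869°
|p|² = ρ² + z² = 1.88931² + 0.994² = 4.55751
κ = 2ρ / |p|² = 2×1.88931 / 4.55751 = 0.82910
θ = 2·atan2(ρ, z) = 2·atan2(1.88931, 0.994) = 2.17294 rad
ℓ = θ/κ = 2.17294/0.82910 = 2.62086

0.8291 17.69 2.6209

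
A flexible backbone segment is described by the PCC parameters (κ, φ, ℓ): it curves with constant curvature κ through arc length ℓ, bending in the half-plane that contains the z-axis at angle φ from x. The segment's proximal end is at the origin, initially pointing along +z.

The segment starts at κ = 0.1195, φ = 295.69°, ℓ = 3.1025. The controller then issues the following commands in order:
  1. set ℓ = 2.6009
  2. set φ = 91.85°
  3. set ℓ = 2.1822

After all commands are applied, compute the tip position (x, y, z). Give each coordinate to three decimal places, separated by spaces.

initial: κ=0.1195, φ=295.69°, ℓ=3.1025
cmd 1: set ℓ=2.6009 → (κ,φ,ℓ)=(0.1195,295.69°,2.6009) → tip=(0.1738,-0.3613,2.5592)
cmd 2: set φ=91.85° → (κ,φ,ℓ)=(0.1195,91.85°,2.6009) → tip=(-0.0129,0.4007,2.5592)
cmd 3: set ℓ=2.1822 → (κ,φ,ℓ)=(0.1195,91.85°,2.1822) → tip=(-0.0091,0.2828,2.1576)

-0.009 0.283 2.158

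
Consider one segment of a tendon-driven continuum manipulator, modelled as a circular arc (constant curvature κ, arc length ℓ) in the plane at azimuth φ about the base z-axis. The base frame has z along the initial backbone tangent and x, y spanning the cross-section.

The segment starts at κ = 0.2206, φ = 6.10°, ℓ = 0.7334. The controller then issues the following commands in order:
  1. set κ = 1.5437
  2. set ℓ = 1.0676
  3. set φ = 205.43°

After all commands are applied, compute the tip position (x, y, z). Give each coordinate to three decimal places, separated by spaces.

initial: κ=0.2206, φ=6.10°, ℓ=0.7334
cmd 1: set κ=1.5437 → (κ,φ,ℓ)=(1.5437,6.10°,0.7334) → tip=(0.3706,0.0396,0.5865)
cmd 2: set ℓ=1.0676 → (κ,φ,ℓ)=(1.5437,6.10°,1.0676) → tip=(0.6938,0.0742,0.6459)
cmd 3: set φ=205.43° → (κ,φ,ℓ)=(1.5437,205.43°,1.0676) → tip=(-0.6302,-0.2996,0.6459)

-0.630 -0.300 0.646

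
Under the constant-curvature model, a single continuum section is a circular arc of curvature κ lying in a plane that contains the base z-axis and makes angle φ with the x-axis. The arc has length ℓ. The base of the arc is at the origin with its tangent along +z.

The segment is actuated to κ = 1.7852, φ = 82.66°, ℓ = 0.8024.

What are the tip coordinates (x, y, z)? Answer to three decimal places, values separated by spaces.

θ = κ·ℓ = 1.7852 × 0.8024 = 1.43244 rad
ρ = (1 − cos θ)/κ = (1 − 0.13791)/1.7852 = 0.48291
z = sin θ / κ = 0.99044/1.7852 = 0.55481
x = ρ cos φ = 0.48291 × cos(82.66°) = 0.06170
y = ρ sin φ = 0.48291 × sin(82.66°) = 0.47895

0.062 0.479 0.555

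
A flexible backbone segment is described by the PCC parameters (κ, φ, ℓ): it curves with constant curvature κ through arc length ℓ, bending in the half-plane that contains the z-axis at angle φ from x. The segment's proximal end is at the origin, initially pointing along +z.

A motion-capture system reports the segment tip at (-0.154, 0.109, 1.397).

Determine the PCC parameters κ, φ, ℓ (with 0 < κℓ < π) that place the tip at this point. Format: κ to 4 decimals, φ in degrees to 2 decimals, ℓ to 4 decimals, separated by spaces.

ρ = √(x²+y²) = √(-0.154² + 0.109²) = 0.18867
φ = atan2(y, x) mod 360° = atan2(0.109, -0.154) = 144.7094°
|p|² = ρ² + z² = 0.18867² + 1.397² = 1.98721
κ = 2ρ / |p|² = 2×0.18867 / 1.98721 = 0.18989
θ = 2·atan2(ρ, z) = 2·atan2(0.18867, 1.397) = 0.26849 rad
ℓ = θ/κ = 0.26849/0.18989 = 1.41393

0.1899 144.71 1.4139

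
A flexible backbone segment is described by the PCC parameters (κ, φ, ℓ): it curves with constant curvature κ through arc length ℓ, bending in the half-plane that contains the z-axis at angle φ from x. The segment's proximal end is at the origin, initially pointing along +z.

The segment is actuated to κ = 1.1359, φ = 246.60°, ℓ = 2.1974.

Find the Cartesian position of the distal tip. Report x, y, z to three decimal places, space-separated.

-0.629 -1.453 0.530

θ = κ·ℓ = 1.1359 × 2.1974 = 2.49603 rad
ρ = (1 − cos θ)/κ = (1 − -0.79876)/1.1359 = 1.58355
z = sin θ / κ = 0.60165/1.1359 = 0.52967
x = ρ cos φ = 1.58355 × cos(246.60°) = -0.62891
y = ρ sin φ = 1.58355 × sin(246.60°) = -1.45331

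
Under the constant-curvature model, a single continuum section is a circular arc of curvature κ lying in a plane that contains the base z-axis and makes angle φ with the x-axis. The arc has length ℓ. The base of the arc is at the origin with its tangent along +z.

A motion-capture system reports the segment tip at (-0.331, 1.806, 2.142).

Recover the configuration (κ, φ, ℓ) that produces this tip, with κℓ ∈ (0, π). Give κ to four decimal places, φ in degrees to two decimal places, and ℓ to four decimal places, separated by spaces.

0.4614 100.39 3.0720

ρ = √(x²+y²) = √(-0.331² + 1.806²) = 1.83608
φ = atan2(y, x) mod 360° = atan2(1.806, -0.331) = 100.3858°
|p|² = ρ² + z² = 1.83608² + 2.142² = 7.95936
κ = 2ρ / |p|² = 2×1.83608 / 7.95936 = 0.46136
θ = 2·atan2(ρ, z) = 2·atan2(1.83608, 2.142) = 1.41730 rad
ℓ = θ/κ = 1.41730/0.46136 = 3.07197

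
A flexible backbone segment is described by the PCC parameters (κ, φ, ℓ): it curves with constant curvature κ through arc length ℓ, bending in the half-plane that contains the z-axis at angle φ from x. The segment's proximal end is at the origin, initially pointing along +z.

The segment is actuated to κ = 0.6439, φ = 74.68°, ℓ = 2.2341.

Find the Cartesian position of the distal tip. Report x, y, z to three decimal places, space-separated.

0.356 1.300 1.539

θ = κ·ℓ = 0.6439 × 2.2341 = 1.43854 rad
ρ = (1 − cos θ)/κ = (1 − 0.13187)/0.6439 = 1.34823
z = sin θ / κ = 0.99127/0.6439 = 1.53947
x = ρ cos φ = 1.34823 × cos(74.68°) = 0.35622
y = ρ sin φ = 1.34823 × sin(74.68°) = 1.30032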